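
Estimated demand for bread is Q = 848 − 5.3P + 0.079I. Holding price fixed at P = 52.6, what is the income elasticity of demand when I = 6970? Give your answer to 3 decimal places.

0.492

At P = 52.6, I = 6970: Q = 1119.850.
Holding P constant, ∂Q/∂I = 0.079.
η_I = (∂Q/∂I)·(I/Q) = 0.079 × (6970/1119.850) = 0.492.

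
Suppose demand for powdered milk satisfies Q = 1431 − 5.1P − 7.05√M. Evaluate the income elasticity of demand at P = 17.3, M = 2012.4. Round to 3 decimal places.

-0.154

At P = 17.3, M = 2012.4: Q = 1026.509.
Holding P constant, ∂Q/∂M = -7.05/(2√M) = -0.0785782.
η_M = (∂Q/∂M)·(M/Q) = -0.0785782 × (2012.4/1026.509) = -0.154.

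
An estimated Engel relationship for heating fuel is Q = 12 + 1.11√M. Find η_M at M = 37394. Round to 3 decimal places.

0.474

At M = 37394: Q = 226.647.
dQ/dM = 1.11/(2√M) = 0.00287007 at this income.
η = (dQ/dM)·(M/Q) = 0.00287007 × (37394/226.647) = 0.474.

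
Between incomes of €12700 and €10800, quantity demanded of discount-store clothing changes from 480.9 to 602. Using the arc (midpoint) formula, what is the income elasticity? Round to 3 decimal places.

ΔQ = 602 − 480.9 = 121.1; midpoint Q̄ = (480.9 + 602)/2 = 541.45.
ΔI = 10800 − 12700 = -1900; midpoint Ī = (12700 + 10800)/2 = 11750.
η = (ΔQ/Q̄) ÷ (ΔI/Ī) = (121.1/541.45) ÷ (-1900/11750) = -1.383.

-1.383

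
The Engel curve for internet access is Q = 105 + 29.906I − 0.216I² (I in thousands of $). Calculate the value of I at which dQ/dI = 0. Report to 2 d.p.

69.23

dQ/dI = 29.906 − 0.432I.
The good is inferior where dQ/dI < 0. Setting dQ/dI = 0 gives I = 29.906 / 0.432 = 69.23.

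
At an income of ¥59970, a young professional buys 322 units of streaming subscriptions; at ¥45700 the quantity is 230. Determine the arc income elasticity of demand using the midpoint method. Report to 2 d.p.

ΔQ = 230 − 322 = -92; midpoint Q̄ = (322 + 230)/2 = 276.
ΔI = 45700 − 59970 = -14270; midpoint Ī = (59970 + 45700)/2 = 52835.
η = (ΔQ/Q̄) ÷ (ΔI/Ī) = (-92/276) ÷ (-14270/52835) = 1.23.

1.23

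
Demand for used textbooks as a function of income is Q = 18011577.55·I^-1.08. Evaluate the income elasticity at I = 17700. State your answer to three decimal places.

-1.080

For Q = A·I^β the income elasticity is constant and equal to β.
Here β = -1.08, so η = -1.080.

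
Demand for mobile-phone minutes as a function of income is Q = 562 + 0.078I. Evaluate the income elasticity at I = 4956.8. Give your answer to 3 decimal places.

At I = 4956.8: Q = 948.630.
dQ/dI = 0.078.
η = (dQ/dI)·(I/Q) = 0.078 × (4956.8/948.630) = 0.408.

0.408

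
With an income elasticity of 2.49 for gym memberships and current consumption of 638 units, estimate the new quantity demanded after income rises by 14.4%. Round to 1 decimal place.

%ΔQ ≈ η × %ΔI = 2.49 × 14.4% = 35.856%.
New Q ≈ 638 × (1 + 0.35856) = 866.8.

866.8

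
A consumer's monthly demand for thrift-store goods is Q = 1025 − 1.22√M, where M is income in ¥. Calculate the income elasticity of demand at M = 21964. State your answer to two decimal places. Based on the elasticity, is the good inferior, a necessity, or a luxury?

At M = 21964: Q = 844.193.
dQ/dM = -1.22/(2√M) = -0.00411599 at this income.
η = (dQ/dM)·(M/Q) = -0.00411599 × (21964/844.193) = -0.11.
Since η < 0, the good is an inferior good.

-0.11 (inferior good)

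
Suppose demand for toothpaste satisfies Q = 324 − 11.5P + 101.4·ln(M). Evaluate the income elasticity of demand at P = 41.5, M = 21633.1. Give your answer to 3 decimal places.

At P = 41.5, M = 21633.1: Q = 858.923.
Holding P constant, ∂Q/∂M = 101.4/M = 0.00468726.
η_M = (∂Q/∂M)·(M/Q) = 0.00468726 × (21633.1/858.923) = 0.118.

0.118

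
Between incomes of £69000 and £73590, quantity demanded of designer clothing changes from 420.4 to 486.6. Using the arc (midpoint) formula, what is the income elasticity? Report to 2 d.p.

2.27

ΔQ = 486.6 − 420.4 = 66.2; midpoint Q̄ = (420.4 + 486.6)/2 = 453.5.
ΔI = 73590 − 69000 = 4590; midpoint Ī = (69000 + 73590)/2 = 71295.
η = (ΔQ/Q̄) ÷ (ΔI/Ī) = (66.2/453.5) ÷ (4590/71295) = 2.27.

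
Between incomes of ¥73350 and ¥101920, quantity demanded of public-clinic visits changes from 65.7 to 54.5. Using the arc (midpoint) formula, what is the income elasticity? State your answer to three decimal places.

-0.572

ΔQ = 54.5 − 65.7 = -11.2; midpoint Q̄ = (65.7 + 54.5)/2 = 60.1.
ΔI = 101920 − 73350 = 28570; midpoint Ī = (73350 + 101920)/2 = 87635.
η = (ΔQ/Q̄) ÷ (ΔI/Ī) = (-11.2/60.1) ÷ (28570/87635) = -0.572.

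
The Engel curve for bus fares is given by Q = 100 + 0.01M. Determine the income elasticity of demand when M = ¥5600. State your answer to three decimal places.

At M = 5600: Q = 156.000.
dQ/dM = 0.01.
η = (dQ/dM)·(M/Q) = 0.01 × (5600/156.000) = 0.359.

0.359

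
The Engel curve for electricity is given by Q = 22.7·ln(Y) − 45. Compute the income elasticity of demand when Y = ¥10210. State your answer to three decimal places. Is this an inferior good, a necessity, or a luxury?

0.138 (necessity)

At Y = 10210: Q = 164.546.
dQ/dY = 22.7/Y = 0.00222331 at this income.
η = (dQ/dY)·(Y/Q) = 0.00222331 × (10210/164.546) = 0.138.
Since 0 < η < 1, the good is a necessity.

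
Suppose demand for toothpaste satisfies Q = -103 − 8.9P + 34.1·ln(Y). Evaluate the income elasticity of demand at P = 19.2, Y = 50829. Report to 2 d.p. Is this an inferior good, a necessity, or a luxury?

At P = 19.2, Y = 50829: Q = 95.635.
Holding P constant, ∂Q/∂Y = 34.1/Y = 0.000670877.
η_Y = (∂Q/∂Y)·(Y/Q) = 0.000670877 × (50829/95.635) = 0.36.
Since 0 < η < 1, this is a necessity.

0.36 (necessity)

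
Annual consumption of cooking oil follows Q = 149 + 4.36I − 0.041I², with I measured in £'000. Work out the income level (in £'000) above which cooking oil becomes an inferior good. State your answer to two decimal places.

53.17

dQ/dI = 4.36 − 0.082I.
The good is inferior where dQ/dI < 0. Setting dQ/dI = 0 gives I = 4.36 / 0.082 = 53.17.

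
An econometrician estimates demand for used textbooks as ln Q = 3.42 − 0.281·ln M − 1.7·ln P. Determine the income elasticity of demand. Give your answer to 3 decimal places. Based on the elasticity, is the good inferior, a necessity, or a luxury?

In a log-linear demand, the coefficient on ln M is the income elasticity.
So η = -0.281.
η < 0 ⇒ inferior good.

-0.281 (inferior good)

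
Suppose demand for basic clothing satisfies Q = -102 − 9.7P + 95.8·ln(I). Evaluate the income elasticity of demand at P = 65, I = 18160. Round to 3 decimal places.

At P = 65, I = 18160: Q = 207.008.
Holding P constant, ∂Q/∂I = 95.8/I = 0.00527533.
η_I = (∂Q/∂I)·(I/Q) = 0.00527533 × (18160/207.008) = 0.463.

0.463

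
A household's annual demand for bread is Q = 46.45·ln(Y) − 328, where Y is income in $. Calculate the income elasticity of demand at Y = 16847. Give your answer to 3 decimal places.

0.374

At Y = 16847: Q = 124.048.
dQ/dY = 46.45/Y = 0.00275717 at this income.
η = (dQ/dY)·(Y/Q) = 0.00275717 × (16847/124.048) = 0.374.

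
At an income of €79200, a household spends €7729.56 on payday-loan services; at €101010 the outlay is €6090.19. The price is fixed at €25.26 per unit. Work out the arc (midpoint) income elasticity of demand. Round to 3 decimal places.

-0.980

With a constant price, Q₁ = 7729.56/25.26 = 306.000 and Q₂ = 6090.19/25.26 = 241.100 (equivalently, work directly with expenditure since P cancels).
Midpoint %ΔQ = (6090.19 − 7729.56)/6909.88 = -0.23725; midpoint %ΔI = (101010 − 79200)/90105 = 0.24205.
η = -0.23725 / 0.24205 = -0.980.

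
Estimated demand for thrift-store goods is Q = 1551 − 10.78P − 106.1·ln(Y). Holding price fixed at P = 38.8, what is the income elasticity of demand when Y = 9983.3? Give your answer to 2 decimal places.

-0.68

At P = 38.8, Y = 9983.3: Q = 155.696.
Holding P constant, ∂Q/∂Y = -106.1/Y = -0.0106277.
η_Y = (∂Q/∂Y)·(Y/Q) = -0.0106277 × (9983.3/155.696) = -0.68.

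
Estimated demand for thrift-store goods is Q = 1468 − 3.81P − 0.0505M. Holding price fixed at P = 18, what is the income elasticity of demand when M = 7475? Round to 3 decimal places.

At P = 18, M = 7475: Q = 1021.933.
Holding P constant, ∂Q/∂M = −0.0505.
η_M = (∂Q/∂M)·(M/Q) = -0.0505 × (7475/1021.933) = -0.369.

-0.369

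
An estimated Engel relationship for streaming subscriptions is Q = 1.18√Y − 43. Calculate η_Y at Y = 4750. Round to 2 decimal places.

At Y = 4750: Q = 38.326.
dQ/dY = 1.18/(2√Y) = 0.00856062 at this income.
η = (dQ/dY)·(Y/Q) = 0.00856062 × (4750/38.326) = 1.06.

1.06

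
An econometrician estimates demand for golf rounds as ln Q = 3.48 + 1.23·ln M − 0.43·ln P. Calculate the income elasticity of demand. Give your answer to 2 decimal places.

In a log-linear demand, the coefficient on ln M is the income elasticity.
So η = 1.23.

1.23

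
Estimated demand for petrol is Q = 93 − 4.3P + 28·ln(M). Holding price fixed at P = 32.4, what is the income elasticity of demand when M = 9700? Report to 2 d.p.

0.13

At P = 32.4, M = 9700: Q = 210.717.
Holding P constant, ∂Q/∂M = 28/M = 0.0028866.
η_M = (∂Q/∂M)·(M/Q) = 0.0028866 × (9700/210.717) = 0.13.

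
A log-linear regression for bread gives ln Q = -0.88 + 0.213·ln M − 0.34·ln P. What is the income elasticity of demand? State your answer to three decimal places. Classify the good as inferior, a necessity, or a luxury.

0.213 (necessity)

In a log-linear demand, the coefficient on ln M is the income elasticity.
So η = 0.213.
0 < η < 1 ⇒ necessity.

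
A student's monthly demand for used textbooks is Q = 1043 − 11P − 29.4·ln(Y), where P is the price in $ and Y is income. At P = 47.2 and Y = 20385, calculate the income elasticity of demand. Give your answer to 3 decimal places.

At P = 47.2, Y = 20385: Q = 232.077.
Holding P constant, ∂Q/∂Y = -29.4/Y = -0.00144224.
η_Y = (∂Q/∂Y)·(Y/Q) = -0.00144224 × (20385/232.077) = -0.127.

-0.127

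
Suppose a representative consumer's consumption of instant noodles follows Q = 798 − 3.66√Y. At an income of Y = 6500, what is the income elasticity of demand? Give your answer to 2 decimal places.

At Y = 6500: Q = 502.921.
dQ/dY = -3.66/(2√Y) = -0.0226984 at this income.
η = (dQ/dY)·(Y/Q) = -0.0226984 × (6500/502.921) = -0.29.

-0.29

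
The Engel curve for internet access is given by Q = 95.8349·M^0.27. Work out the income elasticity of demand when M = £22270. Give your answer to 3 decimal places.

For Q = A·M^β the income elasticity is constant and equal to β.
Here β = 0.27, so η = 0.270.

0.270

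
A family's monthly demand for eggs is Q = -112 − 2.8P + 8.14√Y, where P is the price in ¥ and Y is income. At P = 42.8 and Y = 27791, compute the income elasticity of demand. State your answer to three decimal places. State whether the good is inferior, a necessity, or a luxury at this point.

0.603 (necessity)

At P = 42.8, Y = 27791: Q = 1125.150.
Holding P constant, ∂Q/∂Y = 8.14/(2√Y) = 0.0244142.
η_Y = (∂Q/∂Y)·(Y/Q) = 0.0244142 × (27791/1125.150) = 0.603.
Since 0 < η < 1, this is a necessity.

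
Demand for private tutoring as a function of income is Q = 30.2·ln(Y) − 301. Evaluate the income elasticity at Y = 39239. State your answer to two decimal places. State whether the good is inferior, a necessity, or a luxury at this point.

1.64 (luxury)

At Y = 39239: Q = 18.438.
dQ/dY = 30.2/Y = 0.000769642 at this income.
η = (dQ/dY)·(Y/Q) = 0.000769642 × (39239/18.438) = 1.64.
Since η > 1, the good is a luxury.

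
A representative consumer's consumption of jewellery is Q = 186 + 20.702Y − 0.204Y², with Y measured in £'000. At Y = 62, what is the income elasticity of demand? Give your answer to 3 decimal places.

-0.416

At Y = 62: Q = 685.3480.
dQ/dY = 20.702 − 0.408Y = -4.59400.
η = (dQ/dY)·(Y/Q) = -4.59400 × (62/685.3480) = -0.416.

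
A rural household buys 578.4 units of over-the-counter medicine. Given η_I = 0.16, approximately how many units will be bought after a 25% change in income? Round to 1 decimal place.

601.5

%ΔQ ≈ η × %ΔI = 0.16 × 25% = 4%.
New Q ≈ 578.4 × (1 + 0.04) = 601.5.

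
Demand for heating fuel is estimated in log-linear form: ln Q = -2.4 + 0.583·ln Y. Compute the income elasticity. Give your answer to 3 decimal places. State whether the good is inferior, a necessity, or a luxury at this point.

In a log-linear demand, the coefficient on ln Y is the income elasticity.
So η = 0.583.
0 < η < 1 ⇒ necessity.

0.583 (necessity)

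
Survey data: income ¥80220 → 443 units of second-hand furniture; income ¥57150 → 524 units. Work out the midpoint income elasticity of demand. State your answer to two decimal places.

-0.50

ΔQ = 524 − 443 = 81; midpoint Q̄ = (443 + 524)/2 = 483.5.
ΔI = 57150 − 80220 = -23070; midpoint Ī = (80220 + 57150)/2 = 68685.
η = (ΔQ/Q̄) ÷ (ΔI/Ī) = (81/483.5) ÷ (-23070/68685) = -0.50.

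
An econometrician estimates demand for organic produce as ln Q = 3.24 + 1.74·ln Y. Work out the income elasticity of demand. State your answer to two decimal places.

In a log-linear demand, the coefficient on ln Y is the income elasticity.
So η = 1.74.

1.74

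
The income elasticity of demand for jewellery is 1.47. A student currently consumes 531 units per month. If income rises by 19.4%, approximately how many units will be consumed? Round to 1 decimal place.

682.4

%ΔQ ≈ η × %ΔI = 1.47 × 19.4% = 28.518%.
New Q ≈ 531 × (1 + 0.28518) = 682.4.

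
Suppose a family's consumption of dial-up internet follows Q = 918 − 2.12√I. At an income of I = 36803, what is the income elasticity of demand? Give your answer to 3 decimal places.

-0.398

At I = 36803: Q = 511.297.
dQ/dI = -2.12/(2√I) = -0.00552541 at this income.
η = (dQ/dI)·(I/Q) = -0.00552541 × (36803/511.297) = -0.398.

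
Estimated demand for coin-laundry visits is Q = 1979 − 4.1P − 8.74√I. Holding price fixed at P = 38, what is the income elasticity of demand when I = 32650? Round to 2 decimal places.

At P = 38, I = 32650: Q = 243.942.
Holding P constant, ∂Q/∂I = -8.74/(2√I) = -0.0241847.
η_I = (∂Q/∂I)·(I/Q) = -0.0241847 × (32650/243.942) = -3.24.

-3.24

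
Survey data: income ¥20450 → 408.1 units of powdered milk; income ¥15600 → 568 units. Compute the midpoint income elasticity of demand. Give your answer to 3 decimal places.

-1.218

ΔQ = 568 − 408.1 = 159.9; midpoint Q̄ = (408.1 + 568)/2 = 488.05.
ΔI = 15600 − 20450 = -4850; midpoint Ī = (20450 + 15600)/2 = 18025.
η = (ΔQ/Q̄) ÷ (ΔI/Ī) = (159.9/488.05) ÷ (-4850/18025) = -1.218.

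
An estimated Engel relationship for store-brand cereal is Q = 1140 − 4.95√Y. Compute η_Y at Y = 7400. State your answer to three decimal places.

-0.298

At Y = 7400: Q = 714.185.
dQ/dY = -4.95/(2√Y) = -0.0287713 at this income.
η = (dQ/dY)·(Y/Q) = -0.0287713 × (7400/714.185) = -0.298.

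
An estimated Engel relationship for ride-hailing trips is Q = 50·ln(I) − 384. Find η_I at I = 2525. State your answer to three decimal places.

6.494

At I = 2525: Q = 7.700.
dQ/dI = 50/I = 0.019802 at this income.
η = (dQ/dI)·(I/Q) = 0.019802 × (2525/7.700) = 6.494.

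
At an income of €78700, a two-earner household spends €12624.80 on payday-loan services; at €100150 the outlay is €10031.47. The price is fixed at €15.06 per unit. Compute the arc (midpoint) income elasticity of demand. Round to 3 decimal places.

With a constant price, Q₁ = 12624.80/15.06 = 838.300 and Q₂ = 10031.47/15.06 = 666.100 (equivalently, work directly with expenditure since P cancels).
Midpoint %ΔQ = (10031.47 − 12624.80)/11328.13 = -0.22893; midpoint %ΔI = (100150 − 78700)/89425 = 0.23987.
η = -0.22893 / 0.23987 = -0.954.

-0.954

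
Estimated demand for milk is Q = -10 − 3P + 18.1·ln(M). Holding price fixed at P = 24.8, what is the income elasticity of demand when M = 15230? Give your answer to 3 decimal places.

At P = 24.8, M = 15230: Q = 89.922.
Holding P constant, ∂Q/∂M = 18.1/M = 0.00118844.
η_M = (∂Q/∂M)·(M/Q) = 0.00118844 × (15230/89.922) = 0.201.

0.201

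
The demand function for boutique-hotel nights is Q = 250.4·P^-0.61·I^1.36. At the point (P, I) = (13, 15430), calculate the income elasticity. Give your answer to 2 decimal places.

1.36

For a multiplicative demand Q = A·P^α·I^β, the income elasticity is β everywhere.
Here β = 1.36, so η = 1.36.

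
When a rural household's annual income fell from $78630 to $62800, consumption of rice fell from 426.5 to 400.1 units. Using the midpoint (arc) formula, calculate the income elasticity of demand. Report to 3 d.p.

0.285

ΔQ = 400.1 − 426.5 = -26.4; midpoint Q̄ = (426.5 + 400.1)/2 = 413.3.
ΔI = 62800 − 78630 = -15830; midpoint Ī = (78630 + 62800)/2 = 70715.
η = (ΔQ/Q̄) ÷ (ΔI/Ī) = (-26.4/413.3) ÷ (-15830/70715) = 0.285.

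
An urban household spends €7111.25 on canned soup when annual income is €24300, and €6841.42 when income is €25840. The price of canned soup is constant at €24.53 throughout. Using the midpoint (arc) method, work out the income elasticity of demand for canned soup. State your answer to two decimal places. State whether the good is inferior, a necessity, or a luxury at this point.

-0.63 (inferior good)

With a constant price, Q₁ = 7111.25/24.53 = 289.900 and Q₂ = 6841.42/24.53 = 278.900 (equivalently, work directly with expenditure since P cancels).
Midpoint %ΔQ = (6841.42 − 7111.25)/6976.34 = -0.03868; midpoint %ΔI = (25840 − 24300)/25070 = 0.06143.
η = -0.03868 / 0.06143 = -0.63.
η < 0 ⇒ inferior good.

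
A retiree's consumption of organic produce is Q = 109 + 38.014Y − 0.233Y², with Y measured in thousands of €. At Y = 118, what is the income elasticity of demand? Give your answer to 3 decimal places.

At Y = 118: Q = 1350.3600.
dQ/dY = 38.014 − 0.466Y = -16.97400.
η = (dQ/dY)·(Y/Q) = -16.97400 × (118/1350.3600) = -1.483.

-1.483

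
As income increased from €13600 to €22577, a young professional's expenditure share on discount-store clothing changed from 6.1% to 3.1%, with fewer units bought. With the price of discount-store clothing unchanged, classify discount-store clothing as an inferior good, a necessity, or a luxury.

Quantity demanded falls as income rises, so η < 0.

inferior good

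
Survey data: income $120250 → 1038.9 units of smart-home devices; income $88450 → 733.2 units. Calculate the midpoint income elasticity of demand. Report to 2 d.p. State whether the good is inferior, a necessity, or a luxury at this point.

ΔQ = 733.2 − 1038.9 = -305.7; midpoint Q̄ = (1038.9 + 733.2)/2 = 886.05.
ΔI = 88450 − 120250 = -31800; midpoint Ī = (120250 + 88450)/2 = 104350.
η = (ΔQ/Q̄) ÷ (ΔI/Ī) = (-305.7/886.05) ÷ (-31800/104350) = 1.13.
η > 1 ⇒ luxury.

1.13 (luxury)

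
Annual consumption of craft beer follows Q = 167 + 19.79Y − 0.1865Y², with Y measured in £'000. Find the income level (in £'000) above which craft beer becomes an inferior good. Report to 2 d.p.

dQ/dY = 19.79 − 0.373Y.
The good is inferior where dQ/dY < 0. Setting dQ/dY = 0 gives Y = 19.79 / 0.373 = 53.06.

53.06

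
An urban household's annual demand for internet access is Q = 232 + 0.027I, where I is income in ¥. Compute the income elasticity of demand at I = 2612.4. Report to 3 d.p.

0.233

At I = 2612.4: Q = 302.535.
dQ/dI = 0.027.
η = (dQ/dI)·(I/Q) = 0.027 × (2612.4/302.535) = 0.233.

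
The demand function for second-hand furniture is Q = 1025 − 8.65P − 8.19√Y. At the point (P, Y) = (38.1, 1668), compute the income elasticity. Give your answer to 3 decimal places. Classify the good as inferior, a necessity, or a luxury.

At P = 38.1, Y = 1668: Q = 360.946.
Holding P constant, ∂Q/∂Y = -8.19/(2√Y) = -0.100267.
η_Y = (∂Q/∂Y)·(Y/Q) = -0.100267 × (1668/360.946) = -0.463.
Since η < 0, this is an inferior good.

-0.463 (inferior good)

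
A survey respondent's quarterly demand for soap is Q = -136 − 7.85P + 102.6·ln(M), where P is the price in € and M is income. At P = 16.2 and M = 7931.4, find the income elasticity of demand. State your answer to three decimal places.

At P = 16.2, M = 7931.4: Q = 658.033.
Holding P constant, ∂Q/∂M = 102.6/M = 0.0129359.
η_M = (∂Q/∂M)·(M/Q) = 0.0129359 × (7931.4/658.033) = 0.156.

0.156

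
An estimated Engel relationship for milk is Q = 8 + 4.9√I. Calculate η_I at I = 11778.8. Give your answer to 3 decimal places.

At I = 11778.8: Q = 539.798.
dQ/dI = 4.9/(2√I) = 0.0225744 at this income.
η = (dQ/dI)·(I/Q) = 0.0225744 × (11778.8/539.798) = 0.493.

0.493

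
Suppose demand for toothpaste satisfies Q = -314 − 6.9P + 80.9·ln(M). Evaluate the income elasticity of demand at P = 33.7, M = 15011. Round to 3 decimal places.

0.350

At P = 33.7, M = 15011: Q = 231.448.
Holding P constant, ∂Q/∂M = 80.9/M = 0.00538938.
η_M = (∂Q/∂M)·(M/Q) = 0.00538938 × (15011/231.448) = 0.350.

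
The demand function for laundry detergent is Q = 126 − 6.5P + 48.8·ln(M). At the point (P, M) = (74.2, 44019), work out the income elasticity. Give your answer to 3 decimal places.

At P = 74.2, M = 44019: Q = 165.488.
Holding P constant, ∂Q/∂M = 48.8/M = 0.00110861.
η_M = (∂Q/∂M)·(M/Q) = 0.00110861 × (44019/165.488) = 0.295.

0.295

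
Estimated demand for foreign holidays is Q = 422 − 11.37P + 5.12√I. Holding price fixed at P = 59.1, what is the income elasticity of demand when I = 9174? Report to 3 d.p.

1.020

At P = 59.1, I = 9174: Q = 240.432.
Holding P constant, ∂Q/∂I = 5.12/(2√I) = 0.0267276.
η_I = (∂Q/∂I)·(I/Q) = 0.0267276 × (9174/240.432) = 1.020.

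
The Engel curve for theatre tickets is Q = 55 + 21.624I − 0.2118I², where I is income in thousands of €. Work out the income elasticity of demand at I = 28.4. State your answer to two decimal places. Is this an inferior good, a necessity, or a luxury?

At I = 28.4: Q = 498.2922.
dQ/dI = 21.624 − 0.4236I = 9.59376.
η = (dQ/dI)·(I/Q) = 9.59376 × (28.4/498.2922) = 0.55.
0 < η < 1 ⇒ necessity.

0.55 (necessity)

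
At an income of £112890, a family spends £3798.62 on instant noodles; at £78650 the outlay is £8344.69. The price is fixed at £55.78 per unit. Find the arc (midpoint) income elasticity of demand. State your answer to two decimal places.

With a constant price, Q₁ = 3798.62/55.78 = 68.100 and Q₂ = 8344.69/55.78 = 149.600 (equivalently, work directly with expenditure since P cancels).
Midpoint %ΔQ = (8344.69 − 3798.62)/6071.66 = 0.74874; midpoint %ΔI = (78650 − 112890)/95770 = -0.35752.
η = 0.74874 / -0.35752 = -2.09.

-2.09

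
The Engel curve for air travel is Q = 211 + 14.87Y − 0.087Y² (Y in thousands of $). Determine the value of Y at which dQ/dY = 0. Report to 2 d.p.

85.46

dQ/dY = 14.87 − 0.174Y.
The good is inferior where dQ/dY < 0. Setting dQ/dY = 0 gives Y = 14.87 / 0.174 = 85.46.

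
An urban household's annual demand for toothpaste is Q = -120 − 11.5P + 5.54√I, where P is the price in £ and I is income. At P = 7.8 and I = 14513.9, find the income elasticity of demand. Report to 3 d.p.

At P = 7.8, I = 14513.9: Q = 457.724.
Holding P constant, ∂Q/∂I = 5.54/(2√I) = 0.0229926.
η_I = (∂Q/∂I)·(I/Q) = 0.0229926 × (14513.9/457.724) = 0.729.

0.729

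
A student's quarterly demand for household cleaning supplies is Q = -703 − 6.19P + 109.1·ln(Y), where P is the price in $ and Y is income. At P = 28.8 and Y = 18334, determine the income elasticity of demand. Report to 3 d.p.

At P = 28.8, Y = 18334: Q = 189.710.
Holding P constant, ∂Q/∂Y = 109.1/Y = 0.00595069.
η_Y = (∂Q/∂Y)·(Y/Q) = 0.00595069 × (18334/189.710) = 0.575.

0.575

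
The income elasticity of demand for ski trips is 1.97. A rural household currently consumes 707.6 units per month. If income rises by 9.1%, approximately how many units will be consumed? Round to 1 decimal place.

%ΔQ ≈ η × %ΔI = 1.97 × 9.1% = 17.927%.
New Q ≈ 707.6 × (1 + 0.17927) = 834.5.

834.5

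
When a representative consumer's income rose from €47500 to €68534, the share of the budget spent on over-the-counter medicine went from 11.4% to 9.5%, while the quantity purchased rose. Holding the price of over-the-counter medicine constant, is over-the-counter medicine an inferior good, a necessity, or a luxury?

Quantity rises but the budget share falls as income rises, so 0 < η < 1.

necessity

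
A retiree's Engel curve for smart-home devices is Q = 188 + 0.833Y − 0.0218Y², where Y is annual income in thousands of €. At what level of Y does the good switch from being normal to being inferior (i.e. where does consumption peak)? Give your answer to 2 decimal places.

dQ/dY = 0.833 − 0.0436Y.
The good is inferior where dQ/dY < 0. Setting dQ/dY = 0 gives Y = 0.833 / 0.0436 = 19.11.

19.11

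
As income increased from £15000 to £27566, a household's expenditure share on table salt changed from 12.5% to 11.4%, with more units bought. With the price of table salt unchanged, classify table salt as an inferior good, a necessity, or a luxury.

necessity

Quantity rises but the budget share falls as income rises, so 0 < η < 1.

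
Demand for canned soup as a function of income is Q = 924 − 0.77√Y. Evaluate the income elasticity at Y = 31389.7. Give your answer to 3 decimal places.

-0.087

At Y = 31389.7: Q = 787.578.
dQ/dY = -0.77/(2√Y) = -0.00217304 at this income.
η = (dQ/dY)·(Y/Q) = -0.00217304 × (31389.7/787.578) = -0.087.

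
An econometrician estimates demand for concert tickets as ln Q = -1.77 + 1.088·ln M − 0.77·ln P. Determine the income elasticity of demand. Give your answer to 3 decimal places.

1.088

In a log-linear demand, the coefficient on ln M is the income elasticity.
So η = 1.088.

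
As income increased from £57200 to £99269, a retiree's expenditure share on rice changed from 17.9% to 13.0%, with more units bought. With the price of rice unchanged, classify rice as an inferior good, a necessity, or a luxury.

Quantity rises but the budget share falls as income rises, so 0 < η < 1.

necessity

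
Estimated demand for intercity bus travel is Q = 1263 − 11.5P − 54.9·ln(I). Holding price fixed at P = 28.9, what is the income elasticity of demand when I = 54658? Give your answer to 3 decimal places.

At P = 28.9, I = 54658: Q = 331.754.
Holding P constant, ∂Q/∂I = -54.9/I = -0.00100443.
η_I = (∂Q/∂I)·(I/Q) = -0.00100443 × (54658/331.754) = -0.165.

-0.165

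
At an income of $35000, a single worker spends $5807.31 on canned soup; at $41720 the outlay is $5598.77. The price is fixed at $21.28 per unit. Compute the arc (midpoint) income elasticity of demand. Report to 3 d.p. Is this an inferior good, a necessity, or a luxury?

-0.209 (inferior good)

With a constant price, Q₁ = 5807.31/21.28 = 272.900 and Q₂ = 5598.77/21.28 = 263.100 (equivalently, work directly with expenditure since P cancels).
Midpoint %ΔQ = (5598.77 − 5807.31)/5703.04 = -0.03657; midpoint %ΔI = (41720 − 35000)/38360 = 0.17518.
η = -0.03657 / 0.17518 = -0.209.
η < 0 ⇒ inferior good.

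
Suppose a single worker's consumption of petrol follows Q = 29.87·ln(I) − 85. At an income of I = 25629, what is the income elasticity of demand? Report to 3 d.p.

At I = 25629: Q = 218.225.
dQ/dI = 29.87/I = 0.00116548 at this income.
η = (dQ/dI)·(I/Q) = 0.00116548 × (25629/218.225) = 0.137.

0.137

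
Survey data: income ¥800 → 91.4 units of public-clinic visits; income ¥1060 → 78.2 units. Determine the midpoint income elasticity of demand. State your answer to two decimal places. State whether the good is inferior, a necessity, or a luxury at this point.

ΔQ = 78.2 − 91.4 = -13.2; midpoint Q̄ = (91.4 + 78.2)/2 = 84.8.
ΔI = 1060 − 800 = 260; midpoint Ī = (800 + 1060)/2 = 930.
η = (ΔQ/Q̄) ÷ (ΔI/Ī) = (-13.2/84.8) ÷ (260/930) = -0.56.
η < 0 ⇒ inferior good.

-0.56 (inferior good)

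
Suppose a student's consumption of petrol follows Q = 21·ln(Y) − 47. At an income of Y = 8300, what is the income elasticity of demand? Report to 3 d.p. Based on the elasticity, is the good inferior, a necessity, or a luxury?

At Y = 8300: Q = 142.504.
dQ/dY = 21/Y = 0.00253012 at this income.
η = (dQ/dY)·(Y/Q) = 0.00253012 × (8300/142.504) = 0.147.
Since 0 < η < 1, the good is a necessity.

0.147 (necessity)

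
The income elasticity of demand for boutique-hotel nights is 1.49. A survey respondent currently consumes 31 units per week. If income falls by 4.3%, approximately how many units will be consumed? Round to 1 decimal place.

29.0

%ΔQ ≈ η × %ΔI = 1.49 × (-4.3%) = -6.407%.
New Q ≈ 31 × (1 − 0.06407) = 29.0.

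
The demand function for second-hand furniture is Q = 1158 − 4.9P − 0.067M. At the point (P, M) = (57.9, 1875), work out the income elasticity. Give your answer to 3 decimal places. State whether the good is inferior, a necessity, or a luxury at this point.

-0.168 (inferior good)

At P = 57.9, M = 1875: Q = 748.665.
Holding P constant, ∂Q/∂M = −0.067.
η_M = (∂Q/∂M)·(M/Q) = -0.067 × (1875/748.665) = -0.168.
Since η < 0, this is an inferior good.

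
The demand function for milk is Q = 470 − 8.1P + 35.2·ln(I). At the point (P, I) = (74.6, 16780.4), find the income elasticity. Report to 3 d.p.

0.169

At P = 74.6, I = 16780.4: Q = 208.164.
Holding P constant, ∂Q/∂I = 35.2/I = 0.00209769.
η_I = (∂Q/∂I)·(I/Q) = 0.00209769 × (16780.4/208.164) = 0.169.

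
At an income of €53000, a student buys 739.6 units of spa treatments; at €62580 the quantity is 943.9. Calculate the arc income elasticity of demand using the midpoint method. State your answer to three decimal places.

1.464

ΔQ = 943.9 − 739.6 = 204.3; midpoint Q̄ = (739.6 + 943.9)/2 = 841.75.
ΔI = 62580 − 53000 = 9580; midpoint Ī = (53000 + 62580)/2 = 57790.
η = (ΔQ/Q̄) ÷ (ΔI/Ī) = (204.3/841.75) ÷ (9580/57790) = 1.464.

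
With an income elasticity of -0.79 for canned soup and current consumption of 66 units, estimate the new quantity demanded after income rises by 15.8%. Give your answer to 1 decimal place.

57.8

%ΔQ ≈ η × %ΔI = -0.79 × 15.8% = -12.482%.
New Q ≈ 66 × (1 − 0.12482) = 57.8.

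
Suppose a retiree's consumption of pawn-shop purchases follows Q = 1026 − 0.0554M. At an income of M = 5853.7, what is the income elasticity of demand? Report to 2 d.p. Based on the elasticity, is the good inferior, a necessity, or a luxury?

At M = 5853.7: Q = 701.705.
dQ/dM = −0.0554.
η = (dQ/dM)·(M/Q) = -0.0554 × (5853.7/701.705) = -0.46.
Since η < 0, the good is an inferior good.

-0.46 (inferior good)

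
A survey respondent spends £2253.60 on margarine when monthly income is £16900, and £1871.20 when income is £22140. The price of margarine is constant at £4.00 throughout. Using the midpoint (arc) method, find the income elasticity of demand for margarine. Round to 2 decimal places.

With a constant price, Q₁ = 2253.60/4.00 = 563.400 and Q₂ = 1871.20/4.00 = 467.800 (equivalently, work directly with expenditure since P cancels).
Midpoint %ΔQ = (1871.20 − 2253.60)/2062.40 = -0.18542; midpoint %ΔI = (22140 − 16900)/19520 = 0.26844.
η = -0.18542 / 0.26844 = -0.69.

-0.69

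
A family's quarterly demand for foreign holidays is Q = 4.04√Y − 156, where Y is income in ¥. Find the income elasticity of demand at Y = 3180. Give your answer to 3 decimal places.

1.586

At Y = 3180: Q = 71.822.
dQ/dY = 4.04/(2√Y) = 0.035821 at this income.
η = (dQ/dY)·(Y/Q) = 0.035821 × (3180/71.822) = 1.586.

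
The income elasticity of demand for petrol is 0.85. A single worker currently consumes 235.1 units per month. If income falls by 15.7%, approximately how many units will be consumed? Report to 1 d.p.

%ΔQ ≈ η × %ΔI = 0.85 × (-15.7%) = -13.345%.
New Q ≈ 235.1 × (1 − 0.13345) = 203.7.

203.7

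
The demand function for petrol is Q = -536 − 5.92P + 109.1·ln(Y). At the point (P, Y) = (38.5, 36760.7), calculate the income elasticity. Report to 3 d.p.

0.285

At P = 38.5, Y = 36760.7: Q = 382.959.
Holding P constant, ∂Q/∂Y = 109.1/Y = 0.00296784.
η_Y = (∂Q/∂Y)·(Y/Q) = 0.00296784 × (36760.7/382.959) = 0.285.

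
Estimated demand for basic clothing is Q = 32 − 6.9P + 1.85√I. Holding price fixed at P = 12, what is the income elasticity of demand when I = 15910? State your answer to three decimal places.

At P = 12, I = 15910: Q = 182.549.
Holding P constant, ∂Q/∂I = 1.85/(2√I) = 0.00733342.
η_I = (∂Q/∂I)·(I/Q) = 0.00733342 × (15910/182.549) = 0.639.

0.639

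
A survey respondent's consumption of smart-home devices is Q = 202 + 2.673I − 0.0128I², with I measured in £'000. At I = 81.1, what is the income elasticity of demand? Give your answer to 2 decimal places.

0.14

At I = 81.1: Q = 334.5920.
dQ/dI = 2.673 − 0.0256I = 0.59684.
η = (dQ/dI)·(I/Q) = 0.59684 × (81.1/334.5920) = 0.14.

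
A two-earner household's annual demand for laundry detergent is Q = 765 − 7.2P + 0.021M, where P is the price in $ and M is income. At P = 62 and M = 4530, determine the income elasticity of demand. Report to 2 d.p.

At P = 62, M = 4530: Q = 413.730.
Holding P constant, ∂Q/∂M = 0.021.
η_M = (∂Q/∂M)·(M/Q) = 0.021 × (4530/413.730) = 0.23.

0.23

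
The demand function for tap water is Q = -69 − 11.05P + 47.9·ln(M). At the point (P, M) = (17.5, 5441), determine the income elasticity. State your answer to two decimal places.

At P = 17.5, M = 5441: Q = 149.647.
Holding P constant, ∂Q/∂M = 47.9/M = 0.00880353.
η_M = (∂Q/∂M)·(M/Q) = 0.00880353 × (5441/149.647) = 0.32.

0.32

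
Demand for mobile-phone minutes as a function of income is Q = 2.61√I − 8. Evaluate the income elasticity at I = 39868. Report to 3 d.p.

0.508

At I = 39868: Q = 513.138.
dQ/dI = 2.61/(2√I) = 0.00653579 at this income.
η = (dQ/dI)·(I/Q) = 0.00653579 × (39868/513.138) = 0.508.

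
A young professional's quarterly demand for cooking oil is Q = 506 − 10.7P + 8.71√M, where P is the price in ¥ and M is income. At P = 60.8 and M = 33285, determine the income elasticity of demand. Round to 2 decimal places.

0.55

At P = 60.8, M = 33285: Q = 1444.508.
Holding P constant, ∂Q/∂M = 8.71/(2√M) = 0.0238706.
η_M = (∂Q/∂M)·(M/Q) = 0.0238706 × (33285/1444.508) = 0.55.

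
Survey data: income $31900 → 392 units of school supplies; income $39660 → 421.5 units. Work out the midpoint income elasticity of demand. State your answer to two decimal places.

ΔQ = 421.5 − 392 = 29.5; midpoint Q̄ = (392 + 421.5)/2 = 406.75.
ΔI = 39660 − 31900 = 7760; midpoint Ī = (31900 + 39660)/2 = 35780.
η = (ΔQ/Q̄) ÷ (ΔI/Ī) = (29.5/406.75) ÷ (7760/35780) = 0.33.

0.33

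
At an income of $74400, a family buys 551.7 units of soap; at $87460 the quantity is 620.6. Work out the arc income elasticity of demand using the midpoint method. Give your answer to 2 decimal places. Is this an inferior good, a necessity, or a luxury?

ΔQ = 620.6 − 551.7 = 68.9; midpoint Q̄ = (551.7 + 620.6)/2 = 586.15.
ΔI = 87460 − 74400 = 13060; midpoint Ī = (74400 + 87460)/2 = 80930.
η = (ΔQ/Q̄) ÷ (ΔI/Ī) = (68.9/586.15) ÷ (13060/80930) = 0.73.
0 < η < 1 ⇒ necessity.

0.73 (necessity)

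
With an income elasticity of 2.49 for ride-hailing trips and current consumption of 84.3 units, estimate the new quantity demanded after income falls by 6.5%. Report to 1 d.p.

%ΔQ ≈ η × %ΔI = 2.49 × (-6.5%) = -16.185%.
New Q ≈ 84.3 × (1 − 0.16185) = 70.7.

70.7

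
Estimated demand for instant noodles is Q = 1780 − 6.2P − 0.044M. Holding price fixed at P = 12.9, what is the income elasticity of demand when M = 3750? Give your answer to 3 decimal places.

-0.107

At P = 12.9, M = 3750: Q = 1535.020.
Holding P constant, ∂Q/∂M = −0.044.
η_M = (∂Q/∂M)·(M/Q) = -0.044 × (3750/1535.020) = -0.107.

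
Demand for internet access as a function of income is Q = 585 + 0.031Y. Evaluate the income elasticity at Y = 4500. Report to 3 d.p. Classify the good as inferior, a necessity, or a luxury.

0.193 (necessity)

At Y = 4500: Q = 724.500.
dQ/dY = 0.031.
η = (dQ/dY)·(Y/Q) = 0.031 × (4500/724.500) = 0.193.
Since 0 < η < 1, the good is a necessity.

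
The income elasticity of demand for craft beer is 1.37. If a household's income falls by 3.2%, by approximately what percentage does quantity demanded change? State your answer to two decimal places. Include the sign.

%ΔQ ≈ η × %ΔI = 1.37 × (-3.2%) = -4.38%.

-4.38%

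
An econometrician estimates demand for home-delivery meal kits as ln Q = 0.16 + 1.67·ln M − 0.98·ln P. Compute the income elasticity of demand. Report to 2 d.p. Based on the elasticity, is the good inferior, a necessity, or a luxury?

1.67 (luxury)

In a log-linear demand, the coefficient on ln M is the income elasticity.
So η = 1.67.
η > 1 ⇒ luxury.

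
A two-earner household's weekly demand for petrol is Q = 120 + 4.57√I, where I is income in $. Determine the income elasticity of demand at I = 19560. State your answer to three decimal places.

0.421

At I = 19560: Q = 759.147.
dQ/dI = 4.57/(2√I) = 0.0163381 at this income.
η = (dQ/dI)·(I/Q) = 0.0163381 × (19560/759.147) = 0.421.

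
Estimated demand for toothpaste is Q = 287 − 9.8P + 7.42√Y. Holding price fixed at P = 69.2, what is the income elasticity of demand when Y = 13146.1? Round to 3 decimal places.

At P = 69.2, Y = 13146.1: Q = 459.591.
Holding P constant, ∂Q/∂Y = 7.42/(2√Y) = 0.0323575.
η_Y = (∂Q/∂Y)·(Y/Q) = 0.0323575 × (13146.1/459.591) = 0.926.

0.926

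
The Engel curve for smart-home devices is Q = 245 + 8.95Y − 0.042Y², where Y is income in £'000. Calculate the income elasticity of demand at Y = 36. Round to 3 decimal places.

0.416

At Y = 36: Q = 512.7680.
dQ/dY = 8.95 − 0.084Y = 5.92600.
η = (dQ/dY)·(Y/Q) = 5.92600 × (36/512.7680) = 0.416.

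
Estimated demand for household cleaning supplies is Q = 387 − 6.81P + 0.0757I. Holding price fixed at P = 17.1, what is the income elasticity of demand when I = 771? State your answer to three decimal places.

0.177

At P = 17.1, I = 771: Q = 328.914.
Holding P constant, ∂Q/∂I = 0.0757.
η_I = (∂Q/∂I)·(I/Q) = 0.0757 × (771/328.914) = 0.177.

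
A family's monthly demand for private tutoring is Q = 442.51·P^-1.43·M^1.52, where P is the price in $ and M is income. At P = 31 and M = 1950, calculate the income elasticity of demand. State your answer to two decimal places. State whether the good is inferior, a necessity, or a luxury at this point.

1.52 (luxury)

For a multiplicative demand Q = A·P^α·M^β, the income elasticity is β everywhere.
Here β = 1.52, so η = 1.52.
Since η > 1, this is a luxury.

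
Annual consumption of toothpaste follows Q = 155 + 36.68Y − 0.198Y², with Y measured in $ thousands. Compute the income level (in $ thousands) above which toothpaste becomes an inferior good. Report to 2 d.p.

dQ/dY = 36.68 − 0.396Y.
The good is inferior where dQ/dY < 0. Setting dQ/dY = 0 gives Y = 36.68 / 0.396 = 92.63.

92.63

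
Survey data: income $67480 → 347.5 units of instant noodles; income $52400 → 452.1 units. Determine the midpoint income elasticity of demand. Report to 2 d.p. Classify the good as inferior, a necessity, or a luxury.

ΔQ = 452.1 − 347.5 = 104.6; midpoint Q̄ = (347.5 + 452.1)/2 = 399.8.
ΔI = 52400 − 67480 = -15080; midpoint Ī = (67480 + 52400)/2 = 59940.
η = (ΔQ/Q̄) ÷ (ΔI/Ī) = (104.6/399.8) ÷ (-15080/59940) = -1.04.
η < 0 ⇒ inferior good.

-1.04 (inferior good)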